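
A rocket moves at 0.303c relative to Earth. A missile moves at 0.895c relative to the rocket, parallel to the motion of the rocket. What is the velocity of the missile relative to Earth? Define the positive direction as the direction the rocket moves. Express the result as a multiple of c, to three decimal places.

With v = 0.303 and u' = 0.895 (in units of c),
u = (u' + v)/(1 + u'v/c²):
u = (0.895 + 0.303) / (1 + 0.895·0.303) = 1.1980/1.2712 = 0.9424

0.942c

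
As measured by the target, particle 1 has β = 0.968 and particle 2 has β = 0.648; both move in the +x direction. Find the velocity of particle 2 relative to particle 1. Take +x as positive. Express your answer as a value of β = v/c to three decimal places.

β_A = 0.968, β_B = 0.648.
Transform to A's frame with the inverse velocity-addition law: u' = (u − v)/(1 − uv/c²), taking u = β_B and v = β_A.
u' = (0.648 − 0.968) / (1 − (0.968)(0.648)) = -0.3200/0.3727 = -0.8585.

β = -0.859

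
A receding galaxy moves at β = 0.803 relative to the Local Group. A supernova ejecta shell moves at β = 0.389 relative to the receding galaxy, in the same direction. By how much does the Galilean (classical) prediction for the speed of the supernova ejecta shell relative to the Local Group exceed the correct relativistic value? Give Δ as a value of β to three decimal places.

Δ = 0.284

Galilean: u_cl = 0.389 + 0.803 = 1.1920.
Relativistic: u_rel = (0.389 + 0.803) / (1 + 0.389·0.803) = 1.1920/1.3124 = 0.9083.
Δ = 1.1920 − 0.9083 = 0.2837.
(The classical prediction exceeds c; the relativistic result does not.)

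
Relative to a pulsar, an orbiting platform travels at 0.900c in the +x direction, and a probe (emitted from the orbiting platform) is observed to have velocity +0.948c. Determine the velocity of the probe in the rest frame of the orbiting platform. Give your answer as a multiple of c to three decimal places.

Invert the composition law: u' = (u − v)/(1 − uv/c²).
u' = (0.948 − 0.900) / (1 − (0.948)(0.900)) = 0.0480/0.1468 = 0.3270.

+0.327c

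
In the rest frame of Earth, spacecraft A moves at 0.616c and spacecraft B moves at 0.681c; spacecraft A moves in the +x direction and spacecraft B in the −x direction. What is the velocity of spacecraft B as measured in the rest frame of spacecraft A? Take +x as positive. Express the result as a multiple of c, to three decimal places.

-0.914c

β_A = 0.616, β_B = -0.681.
Transform to A's frame with the inverse velocity-addition law: u' = (u − v)/(1 − uv/c²), taking u = β_B and v = β_A.
u' = (-0.681 − 0.616) / (1 − (0.616)(-0.681)) = -1.2970/1.4195 = -0.9137.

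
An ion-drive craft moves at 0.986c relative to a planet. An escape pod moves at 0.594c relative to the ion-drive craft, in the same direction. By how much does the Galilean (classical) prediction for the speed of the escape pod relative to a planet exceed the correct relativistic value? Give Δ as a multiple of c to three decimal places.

Δ = 0.584c

Galilean: u_cl = 0.594 + 0.986 = 1.5800.
Relativistic: u_rel = (0.594 + 0.986) / (1 + 0.594·0.986) = 1.5800/1.5857 = 0.9964.
Δ = 1.5800 − 0.9964 = 0.5836.
(The classical prediction exceeds c; the relativistic result does not.)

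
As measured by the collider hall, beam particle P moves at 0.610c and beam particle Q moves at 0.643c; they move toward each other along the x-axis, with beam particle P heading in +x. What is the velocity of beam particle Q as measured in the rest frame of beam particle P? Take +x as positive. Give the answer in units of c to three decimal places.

-0.900c

β_A = 0.610, β_B = -0.643.
Transform to A's frame with the inverse velocity-addition law: u' = (u − v)/(1 − uv/c²), taking u = β_B and v = β_A.
u' = (-0.643 − 0.610) / (1 − (0.610)(-0.643)) = -1.2530/1.3922 = -0.9000.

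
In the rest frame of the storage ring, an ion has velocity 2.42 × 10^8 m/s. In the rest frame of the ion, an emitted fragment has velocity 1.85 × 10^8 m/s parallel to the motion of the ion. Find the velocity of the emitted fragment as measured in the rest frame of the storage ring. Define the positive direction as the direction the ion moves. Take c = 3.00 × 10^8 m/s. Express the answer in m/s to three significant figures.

In units of c (dividing by 3.00 × 10^8 m/s): v = 0.807, u' = 0.617.
u = (u' + v)/(1 + u'v/c²):
u = (0.617 + 0.807) / (1 + 0.617·0.807) = 1.4233/1.4974 = 0.9505
(Galilean addition would give +1.423c, exceeding c.)
Converting back: u = 0.9505 × 3.00 × 10^8 m/s.

2.85 × 10^8 m/s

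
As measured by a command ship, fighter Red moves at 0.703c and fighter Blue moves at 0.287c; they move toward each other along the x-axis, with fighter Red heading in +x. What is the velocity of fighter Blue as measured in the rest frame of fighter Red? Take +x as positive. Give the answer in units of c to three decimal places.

β_A = 0.703, β_B = -0.287.
Transform to A's frame with the inverse velocity-addition law: u' = (u − v)/(1 − uv/c²), taking u = β_B and v = β_A.
u' = (-0.287 − 0.703) / (1 − (0.703)(-0.287)) = -0.9900/1.2018 = -0.8238.

-0.824c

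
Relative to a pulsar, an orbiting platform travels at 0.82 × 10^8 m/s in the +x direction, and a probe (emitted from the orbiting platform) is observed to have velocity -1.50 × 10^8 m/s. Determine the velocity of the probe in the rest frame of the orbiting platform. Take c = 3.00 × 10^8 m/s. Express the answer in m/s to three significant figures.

v = 0.273c, u = -0.500c.
Invert the composition law: u' = (u − v)/(1 − uv/c²).
u' = (-0.500 − 0.273) / (1 − (-0.500)(0.273)) = -0.7733/1.1367 = -0.6804.
u' = -0.6804 × 3.00 × 10^8 m/s.

-2.04 × 10^8 m/s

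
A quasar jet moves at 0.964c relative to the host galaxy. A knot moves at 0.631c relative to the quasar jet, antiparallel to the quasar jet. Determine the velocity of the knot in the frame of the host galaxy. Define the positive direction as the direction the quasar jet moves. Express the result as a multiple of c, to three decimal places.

With v = 0.964 and u' = -0.631 (in units of c),
u = (u' + v)/(1 + u'v/c²):
u = (-0.631 + 0.964) / (1 + (-0.631)·0.964) = 0.3330/0.3917 = 0.8501
(Galilean addition would give +0.333c.)

+0.850c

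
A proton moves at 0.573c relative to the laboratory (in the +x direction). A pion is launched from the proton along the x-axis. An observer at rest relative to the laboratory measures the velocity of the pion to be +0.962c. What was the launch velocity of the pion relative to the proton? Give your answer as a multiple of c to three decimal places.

Invert the composition law: u' = (u − v)/(1 − uv/c²).
u' = (0.962 − 0.573) / (1 − (0.962)(0.573)) = 0.3890/0.4488 = 0.8668.

+0.867c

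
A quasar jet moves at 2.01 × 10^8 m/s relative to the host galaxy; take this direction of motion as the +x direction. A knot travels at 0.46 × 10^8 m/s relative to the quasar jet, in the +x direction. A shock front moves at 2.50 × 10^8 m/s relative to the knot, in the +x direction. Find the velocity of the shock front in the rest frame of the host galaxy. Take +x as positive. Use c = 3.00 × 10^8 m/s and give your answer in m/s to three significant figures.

Apply u = (u' + v)/(1 + u'v/c²) successively, working outward toward the host galaxy.
(Dividing each given speed by c = 3.00 × 10^8 m/s to work in units of c.)
Start: velocity of the quasar jet relative to the host galaxy = 0.6700c.
Compose with the knot (u' = 0.153 in the quasar jet frame): u_1 = (0.153 + 0.670) / (1 + 0.153·0.670) = 0.8233/1.1027 = 0.7466.
Compose with the shock front (u' = 0.833 in the knot frame): u_2 = (0.833 + 0.747) / (1 + 0.833·0.747) = 1.5800/1.6222 = 0.9740.
So u = 0.9740 × 3.00 × 10^8 m/s.

2.92 × 10^8 m/s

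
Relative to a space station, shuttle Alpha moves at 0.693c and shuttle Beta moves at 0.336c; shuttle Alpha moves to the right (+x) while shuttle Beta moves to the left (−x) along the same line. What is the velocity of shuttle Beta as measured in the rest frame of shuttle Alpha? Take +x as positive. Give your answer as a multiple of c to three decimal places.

β_A = 0.693, β_B = -0.336.
Transform to A's frame with the inverse velocity-addition law: u' = (u − v)/(1 − uv/c²), taking u = β_B and v = β_A.
u' = (-0.336 − 0.693) / (1 − (0.693)(-0.336)) = -1.0290/1.2328 = -0.8347.

-0.835c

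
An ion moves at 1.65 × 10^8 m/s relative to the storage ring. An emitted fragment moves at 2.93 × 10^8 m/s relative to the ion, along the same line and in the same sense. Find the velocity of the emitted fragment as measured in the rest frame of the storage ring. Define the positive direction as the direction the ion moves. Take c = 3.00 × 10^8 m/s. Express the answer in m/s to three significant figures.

In units of c (dividing by 3.00 × 10^8 m/s): v = 0.550, u' = 0.977.
u = (u' + v)/(1 + u'v/c²):
u = (0.977 + 0.550) / (1 + 0.977·0.550) = 1.5267/1.5372 = 0.9932
(Galilean addition would give +1.527c, exceeding c.)
Converting back: u = 0.9932 × 3.00 × 10^8 m/s.

2.98 × 10^8 m/s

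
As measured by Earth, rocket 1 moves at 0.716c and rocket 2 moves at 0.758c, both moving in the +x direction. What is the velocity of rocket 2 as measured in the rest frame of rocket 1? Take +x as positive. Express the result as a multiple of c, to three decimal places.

β_A = 0.716, β_B = 0.758.
Transform to A's frame with the inverse velocity-addition law: u' = (u − v)/(1 − uv/c²), taking u = β_B and v = β_A.
u' = (0.758 − 0.716) / (1 − (0.716)(0.758)) = 0.0420/0.4573 = 0.0918.

+0.092c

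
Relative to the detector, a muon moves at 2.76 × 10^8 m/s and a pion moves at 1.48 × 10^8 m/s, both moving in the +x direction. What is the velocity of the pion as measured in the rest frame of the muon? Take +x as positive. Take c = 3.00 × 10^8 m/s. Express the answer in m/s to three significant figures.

β_A = 0.920, β_B = 0.493 (dividing each by c = 3.00 × 10^8 m/s).
Transform to A's frame with the inverse velocity-addition law: u' = (u − v)/(1 − uv/c²), taking u = β_B and v = β_A.
u' = (0.493 − 0.920) / (1 − (0.920)(0.493)) = -0.4267/0.5461 = -0.7812.
u' = -0.7812 × 3.00 × 10^8 m/s.

-2.34 × 10^8 m/s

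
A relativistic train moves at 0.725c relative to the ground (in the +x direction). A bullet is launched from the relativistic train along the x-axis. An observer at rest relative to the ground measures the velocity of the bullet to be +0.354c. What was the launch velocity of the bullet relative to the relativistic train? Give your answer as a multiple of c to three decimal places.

-0.499c

Invert the composition law: u' = (u − v)/(1 − uv/c²).
u' = (0.354 − 0.725) / (1 − (0.354)(0.725)) = -0.3710/0.7433 = -0.4991.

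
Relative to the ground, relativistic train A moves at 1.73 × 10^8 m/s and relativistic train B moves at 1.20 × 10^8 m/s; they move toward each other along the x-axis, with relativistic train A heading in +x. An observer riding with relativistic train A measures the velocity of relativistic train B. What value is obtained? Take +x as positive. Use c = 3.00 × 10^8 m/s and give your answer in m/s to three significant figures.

β_A = 0.577, β_B = -0.400 (dividing each by c = 3.00 × 10^8 m/s).
Transform to A's frame with the inverse velocity-addition law: u' = (u − v)/(1 − uv/c²), taking u = β_B and v = β_A.
u' = (-0.400 − 0.577) / (1 − (0.577)(-0.400)) = -0.9767/1.2307 = -0.7936.
u' = -0.7936 × 3.00 × 10^8 m/s.

-2.38 × 10^8 m/s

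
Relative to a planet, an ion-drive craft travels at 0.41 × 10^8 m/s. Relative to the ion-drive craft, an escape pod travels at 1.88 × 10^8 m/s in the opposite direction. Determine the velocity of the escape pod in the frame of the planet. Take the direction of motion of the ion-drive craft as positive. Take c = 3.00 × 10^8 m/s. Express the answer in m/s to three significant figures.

In units of c (dividing by 3.00 × 10^8 m/s): v = 0.137, u' = -0.627.
u = (u' + v)/(1 + u'v/c²):
u = (-0.627 + 0.137) / (1 + (-0.627)·0.137) = -0.4900/0.9144 = -0.5359
(Galilean addition would give -0.490c.)
Converting back: u = -0.5359 × 3.00 × 10^8 m/s.

-1.61 × 10^8 m/s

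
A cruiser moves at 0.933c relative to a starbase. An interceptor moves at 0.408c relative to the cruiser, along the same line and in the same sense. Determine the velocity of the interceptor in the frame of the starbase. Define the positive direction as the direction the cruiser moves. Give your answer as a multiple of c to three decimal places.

With v = 0.933 and u' = 0.408 (in units of c),
u = (u' + v)/(1 + u'v/c²):
u = (0.408 + 0.933) / (1 + 0.408·0.933) = 1.3410/1.3807 = 0.9713

0.971c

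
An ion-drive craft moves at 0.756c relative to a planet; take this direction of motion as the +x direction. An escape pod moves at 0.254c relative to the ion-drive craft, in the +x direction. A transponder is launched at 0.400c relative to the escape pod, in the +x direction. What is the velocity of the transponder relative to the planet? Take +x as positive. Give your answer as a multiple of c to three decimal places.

Apply u = (u' + v)/(1 + u'v/c²) successively, working outward toward the planet.
Start: velocity of the ion-drive craft relative to the planet = 0.7560c.
Compose with the escape pod (u' = 0.254 in the ion-drive craft frame): u_1 = (0.254 + 0.756) / (1 + 0.254·0.756) = 1.0100/1.1920 = 0.8473.
Compose with the transponder (u' = 0.400 in the escape pod frame): u_2 = (0.400 + 0.847) / (1 + 0.400·0.847) = 1.2473/1.3389 = 0.9316.

0.932c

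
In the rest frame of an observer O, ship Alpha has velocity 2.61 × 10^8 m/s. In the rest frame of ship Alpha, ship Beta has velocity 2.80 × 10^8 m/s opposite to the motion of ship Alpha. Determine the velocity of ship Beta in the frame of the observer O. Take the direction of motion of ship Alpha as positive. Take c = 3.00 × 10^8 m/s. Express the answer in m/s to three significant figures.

-1.01 × 10^8 m/s

In units of c (dividing by 3.00 × 10^8 m/s): v = 0.870, u' = -0.933.
u = (u' + v)/(1 + u'v/c²):
u = (-0.933 + 0.870) / (1 + (-0.933)·0.870) = -0.0633/0.1880 = -0.3369
(Galilean addition would give -0.063c.)
Converting back: u = -0.3369 × 3.00 × 10^8 m/s.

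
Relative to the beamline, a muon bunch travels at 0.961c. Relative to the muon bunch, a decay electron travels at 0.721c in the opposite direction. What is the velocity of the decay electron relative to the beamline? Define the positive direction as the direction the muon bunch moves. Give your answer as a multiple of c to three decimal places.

+0.781c

With v = 0.961 and u' = -0.721 (in units of c),
u = (u' + v)/(1 + u'v/c²):
u = (-0.721 + 0.961) / (1 + (-0.721)·0.961) = 0.2400/0.3071 = 0.7815
(Galilean addition would give +0.240c.)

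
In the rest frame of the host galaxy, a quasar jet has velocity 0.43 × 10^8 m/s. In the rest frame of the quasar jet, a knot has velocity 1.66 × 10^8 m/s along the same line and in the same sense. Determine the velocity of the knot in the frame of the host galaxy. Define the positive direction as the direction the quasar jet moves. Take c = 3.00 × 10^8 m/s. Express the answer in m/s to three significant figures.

In units of c (dividing by 3.00 × 10^8 m/s): v = 0.143, u' = 0.553.
u = (u' + v)/(1 + u'v/c²):
u = (0.553 + 0.143) / (1 + 0.553·0.143) = 0.6967/1.0793 = 0.6455
Converting back: u = 0.6455 × 3.00 × 10^8 m/s.

1.94 × 10^8 m/s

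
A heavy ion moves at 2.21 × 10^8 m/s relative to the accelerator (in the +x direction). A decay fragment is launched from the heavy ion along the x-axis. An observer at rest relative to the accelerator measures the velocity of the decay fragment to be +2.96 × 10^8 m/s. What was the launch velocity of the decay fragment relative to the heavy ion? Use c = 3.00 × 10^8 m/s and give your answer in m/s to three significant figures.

+2.75 × 10^8 m/s

v = 0.737c, u = 0.987c.
Invert the composition law: u' = (u − v)/(1 − uv/c²).
u' = (0.987 − 0.737) / (1 − (0.987)(0.737)) = 0.2500/0.2732 = 0.9152.
u' = 0.9152 × 3.00 × 10^8 m/s.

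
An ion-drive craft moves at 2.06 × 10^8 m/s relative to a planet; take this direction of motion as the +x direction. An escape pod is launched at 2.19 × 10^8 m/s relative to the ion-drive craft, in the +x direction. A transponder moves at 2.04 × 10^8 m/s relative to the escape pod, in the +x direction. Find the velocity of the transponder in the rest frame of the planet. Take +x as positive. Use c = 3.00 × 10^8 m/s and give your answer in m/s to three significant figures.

2.97 × 10^8 m/s

Apply u = (u' + v)/(1 + u'v/c²) successively, working outward toward the planet.
(Dividing each given speed by c = 3.00 × 10^8 m/s to work in units of c.)
Start: velocity of the ion-drive craft relative to the planet = 0.6867c.
Compose with the escape pod (u' = 0.730 in the ion-drive craft frame): u_1 = (0.730 + 0.687) / (1 + 0.730·0.687) = 1.4167/1.5013 = 0.9436.
Compose with the transponder (u' = 0.680 in the escape pod frame): u_2 = (0.680 + 0.944) / (1 + 0.680·0.944) = 1.6236/1.6417 = 0.9890.
So u = 0.9890 × 3.00 × 10^8 m/s.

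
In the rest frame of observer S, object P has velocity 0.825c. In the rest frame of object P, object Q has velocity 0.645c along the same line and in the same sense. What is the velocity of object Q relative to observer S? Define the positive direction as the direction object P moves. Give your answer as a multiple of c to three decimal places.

0.959c

With v = 0.825 and u' = 0.645 (in units of c),
u = (u' + v)/(1 + u'v/c²):
u = (0.645 + 0.825) / (1 + 0.645·0.825) = 1.4700/1.5321 = 0.9595
(Galilean addition would give +1.470c, exceeding c.)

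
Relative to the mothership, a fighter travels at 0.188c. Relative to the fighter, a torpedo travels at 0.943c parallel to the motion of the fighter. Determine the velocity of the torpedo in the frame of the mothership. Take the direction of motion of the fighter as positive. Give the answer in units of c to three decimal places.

With v = 0.188 and u' = 0.943 (in units of c),
u = (u' + v)/(1 + u'v/c²):
u = (0.943 + 0.188) / (1 + 0.943·0.188) = 1.1310/1.1773 = 0.9607
(Galilean addition would give +1.131c, exceeding c.)

0.961c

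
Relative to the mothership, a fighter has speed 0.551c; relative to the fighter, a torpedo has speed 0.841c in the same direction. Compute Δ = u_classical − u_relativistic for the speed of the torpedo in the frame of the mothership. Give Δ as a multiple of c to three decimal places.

Δ = 0.441c

Galilean: u_cl = 0.841 + 0.551 = 1.3920.
Relativistic: u_rel = (0.841 + 0.551) / (1 + 0.841·0.551) = 1.3920/1.4634 = 0.9512.
Δ = 1.3920 − 0.9512 = 0.4408.
(The classical prediction exceeds c; the relativistic result does not.)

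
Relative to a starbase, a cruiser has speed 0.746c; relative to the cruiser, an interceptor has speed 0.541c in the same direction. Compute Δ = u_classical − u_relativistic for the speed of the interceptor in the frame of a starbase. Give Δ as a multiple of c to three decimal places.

Galilean: u_cl = 0.541 + 0.746 = 1.2870.
Relativistic: u_rel = (0.541 + 0.746) / (1 + 0.541·0.746) = 1.2870/1.4036 = 0.9169.
Δ = 1.2870 − 0.9169 = 0.3701.
(The classical prediction exceeds c; the relativistic result does not.)

Δ = 0.370c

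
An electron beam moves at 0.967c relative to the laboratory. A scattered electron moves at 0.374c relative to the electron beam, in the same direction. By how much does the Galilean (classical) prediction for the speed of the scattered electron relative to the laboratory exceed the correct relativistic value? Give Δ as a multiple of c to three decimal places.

Δ = 0.356c

Galilean: u_cl = 0.374 + 0.967 = 1.3410.
Relativistic: u_rel = (0.374 + 0.967) / (1 + 0.374·0.967) = 1.3410/1.3617 = 0.9848.
Δ = 1.3410 − 0.9848 = 0.3562.
(The classical prediction exceeds c; the relativistic result does not.)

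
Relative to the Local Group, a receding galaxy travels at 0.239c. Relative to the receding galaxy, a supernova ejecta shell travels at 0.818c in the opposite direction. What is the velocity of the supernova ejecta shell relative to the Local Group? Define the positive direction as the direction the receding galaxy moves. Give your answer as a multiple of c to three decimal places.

With v = 0.239 and u' = -0.818 (in units of c),
u = (u' + v)/(1 + u'v/c²):
u = (-0.818 + 0.239) / (1 + (-0.818)·0.239) = -0.5790/0.8045 = -0.7197
(Galilean addition would give -0.579c.)

-0.720c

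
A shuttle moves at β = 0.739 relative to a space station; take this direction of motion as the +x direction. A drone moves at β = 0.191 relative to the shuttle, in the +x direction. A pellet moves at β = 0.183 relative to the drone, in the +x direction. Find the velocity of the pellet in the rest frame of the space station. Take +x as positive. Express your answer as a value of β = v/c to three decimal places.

Apply u = (u' + v)/(1 + u'v/c²) successively, working outward toward the space station.
Start: velocity of the shuttle relative to the space station = 0.7390c.
Compose with the drone (u' = 0.191 in the shuttle frame): u_1 = (0.191 + 0.739) / (1 + 0.191·0.739) = 0.9300/1.1411 = 0.8150.
Compose with the pellet (u' = 0.183 in the drone frame): u_2 = (0.183 + 0.815) / (1 + 0.183·0.815) = 0.9980/1.1491 = 0.8684.

β = 0.868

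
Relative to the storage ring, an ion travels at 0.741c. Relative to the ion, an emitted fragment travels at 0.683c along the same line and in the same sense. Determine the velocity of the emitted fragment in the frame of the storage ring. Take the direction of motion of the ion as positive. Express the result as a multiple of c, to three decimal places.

With v = 0.741 and u' = 0.683 (in units of c),
u = (u' + v)/(1 + u'v/c²):
u = (0.683 + 0.741) / (1 + 0.683·0.741) = 1.4240/1.5061 = 0.9455
(Galilean addition would give +1.424c, exceeding c.)

0.945c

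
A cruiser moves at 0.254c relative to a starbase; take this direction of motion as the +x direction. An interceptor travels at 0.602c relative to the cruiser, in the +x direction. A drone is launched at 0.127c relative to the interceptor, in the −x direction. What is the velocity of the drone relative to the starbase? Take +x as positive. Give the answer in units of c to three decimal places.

Apply u = (u' + v)/(1 + u'v/c²) successively, working outward toward the starbase.
Start: velocity of the cruiser relative to the starbase = 0.2540c.
Compose with the interceptor (u' = 0.602 in the cruiser frame): u_1 = (0.602 + 0.254) / (1 + 0.602·0.254) = 0.8560/1.1529 = 0.7425.
Compose with the drone (u' = -0.127 in the interceptor frame): u_2 = (-0.127 + 0.742) / (1 + (-0.127)·0.742) = 0.6155/0.9057 = 0.6795.

+0.680c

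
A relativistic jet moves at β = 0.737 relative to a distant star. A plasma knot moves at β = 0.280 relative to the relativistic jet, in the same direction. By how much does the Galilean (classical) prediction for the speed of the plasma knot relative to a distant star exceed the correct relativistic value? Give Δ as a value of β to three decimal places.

Δ = 0.174

Galilean: u_cl = 0.280 + 0.737 = 1.0170.
Relativistic: u_rel = (0.280 + 0.737) / (1 + 0.280·0.737) = 1.0170/1.2064 = 0.8430.
Δ = 1.0170 − 0.8430 = 0.1740.
(The classical prediction exceeds c; the relativistic result does not.)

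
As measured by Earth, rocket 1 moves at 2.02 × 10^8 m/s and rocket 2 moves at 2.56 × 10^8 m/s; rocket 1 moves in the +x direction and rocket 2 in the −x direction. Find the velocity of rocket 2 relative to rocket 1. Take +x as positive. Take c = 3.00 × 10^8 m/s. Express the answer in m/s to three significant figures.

-2.91 × 10^8 m/s

β_A = 0.673, β_B = -0.853 (dividing each by c = 3.00 × 10^8 m/s).
Transform to A's frame with the inverse velocity-addition law: u' = (u − v)/(1 − uv/c²), taking u = β_B and v = β_A.
u' = (-0.853 − 0.673) / (1 − (0.673)(-0.853)) = -1.5267/1.5746 = -0.9696.
u' = -0.9696 × 3.00 × 10^8 m/s.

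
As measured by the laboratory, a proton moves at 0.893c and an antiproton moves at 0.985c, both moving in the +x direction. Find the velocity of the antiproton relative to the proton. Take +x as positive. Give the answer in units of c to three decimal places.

β_A = 0.893, β_B = 0.985.
Transform to A's frame with the inverse velocity-addition law: u' = (u − v)/(1 − uv/c²), taking u = β_B and v = β_A.
u' = (0.985 − 0.893) / (1 − (0.893)(0.985)) = 0.0920/0.1204 = 0.7642.

+0.764c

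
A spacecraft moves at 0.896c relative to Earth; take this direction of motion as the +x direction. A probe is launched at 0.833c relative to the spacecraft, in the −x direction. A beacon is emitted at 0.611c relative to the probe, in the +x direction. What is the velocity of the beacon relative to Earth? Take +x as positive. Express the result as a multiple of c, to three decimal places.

+0.746c

Apply u = (u' + v)/(1 + u'v/c²) successively, working outward toward Earth.
Start: velocity of the spacecraft relative to Earth = 0.8960c.
Compose with the probe (u' = -0.833 in the spacecraft frame): u_1 = (-0.833 + 0.896) / (1 + (-0.833)·0.896) = 0.0630/0.2536 = 0.2484.
Compose with the beacon (u' = 0.611 in the probe frame): u_2 = (0.611 + 0.248) / (1 + 0.611·0.248) = 0.8594/1.1518 = 0.7462.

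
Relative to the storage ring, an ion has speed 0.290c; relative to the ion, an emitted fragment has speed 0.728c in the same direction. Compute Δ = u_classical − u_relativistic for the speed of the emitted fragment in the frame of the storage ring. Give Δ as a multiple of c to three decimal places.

Galilean: u_cl = 0.728 + 0.290 = 1.0180.
Relativistic: u_rel = (0.728 + 0.290) / (1 + 0.728·0.290) = 1.0180/1.2111 = 0.8405.
Δ = 1.0180 − 0.8405 = 0.1775.
(The classical prediction exceeds c; the relativistic result does not.)

Δ = 0.177c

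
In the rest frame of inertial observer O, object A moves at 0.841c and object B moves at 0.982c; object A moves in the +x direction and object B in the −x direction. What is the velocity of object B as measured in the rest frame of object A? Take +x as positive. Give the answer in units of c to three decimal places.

-0.998c

β_A = 0.841, β_B = -0.982.
Transform to A's frame with the inverse velocity-addition law: u' = (u − v)/(1 − uv/c²), taking u = β_B and v = β_A.
u' = (-0.982 − 0.841) / (1 − (0.841)(-0.982)) = -1.8230/1.8259 = -0.9984.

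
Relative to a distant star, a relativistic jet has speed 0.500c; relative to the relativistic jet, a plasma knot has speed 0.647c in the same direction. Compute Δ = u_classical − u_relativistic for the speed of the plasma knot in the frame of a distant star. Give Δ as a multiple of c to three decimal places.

Galilean: u_cl = 0.647 + 0.500 = 1.1470.
Relativistic: u_rel = (0.647 + 0.500) / (1 + 0.647·0.500) = 1.1470/1.3235 = 0.8666.
Δ = 1.1470 − 0.8666 = 0.2804.
(The classical prediction exceeds c; the relativistic result does not.)

Δ = 0.280c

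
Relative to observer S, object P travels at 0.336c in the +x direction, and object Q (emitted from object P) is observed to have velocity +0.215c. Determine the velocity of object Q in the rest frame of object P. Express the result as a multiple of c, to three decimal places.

-0.130c

Invert the composition law: u' = (u − v)/(1 − uv/c²).
u' = (0.215 − 0.336) / (1 − (0.215)(0.336)) = -0.1210/0.9278 = -0.1304.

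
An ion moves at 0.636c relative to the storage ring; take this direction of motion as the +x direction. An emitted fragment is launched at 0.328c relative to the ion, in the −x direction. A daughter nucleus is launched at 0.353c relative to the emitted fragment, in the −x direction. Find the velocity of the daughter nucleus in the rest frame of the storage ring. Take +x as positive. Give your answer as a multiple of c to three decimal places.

+0.042c

Apply u = (u' + v)/(1 + u'v/c²) successively, working outward toward the storage ring.
Start: velocity of the ion relative to the storage ring = 0.6360c.
Compose with the emitted fragment (u' = -0.328 in the ion frame): u_1 = (-0.328 + 0.636) / (1 + (-0.328)·0.636) = 0.3080/0.7914 = 0.3892.
Compose with the daughter nucleus (u' = -0.353 in the emitted fragment frame): u_2 = (-0.353 + 0.389) / (1 + (-0.353)·0.389) = 0.0362/0.8626 = 0.0420.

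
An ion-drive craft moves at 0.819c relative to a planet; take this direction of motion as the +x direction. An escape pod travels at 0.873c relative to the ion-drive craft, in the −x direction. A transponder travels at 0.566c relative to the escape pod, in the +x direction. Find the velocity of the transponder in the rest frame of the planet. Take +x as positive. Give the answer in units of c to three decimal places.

Apply u = (u' + v)/(1 + u'v/c²) successively, working outward toward the planet.
Start: velocity of the ion-drive craft relative to the planet = 0.8190c.
Compose with the escape pod (u' = -0.873 in the ion-drive craft frame): u_1 = (-0.873 + 0.819) / (1 + (-0.873)·0.819) = -0.0540/0.2850 = -0.1895.
Compose with the transponder (u' = 0.566 in the escape pod frame): u_2 = (0.566 + (-0.189)) / (1 + 0.566·(-0.189)) = 0.3765/0.8928 = 0.4218.

+0.422c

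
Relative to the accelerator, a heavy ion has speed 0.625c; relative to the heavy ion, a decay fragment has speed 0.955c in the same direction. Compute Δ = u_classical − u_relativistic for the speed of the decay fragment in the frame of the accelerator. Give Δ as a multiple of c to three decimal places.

Galilean: u_cl = 0.955 + 0.625 = 1.5800.
Relativistic: u_rel = (0.955 + 0.625) / (1 + 0.955·0.625) = 1.5800/1.5969 = 0.9894.
Δ = 1.5800 − 0.9894 = 0.5906.
(The classical prediction exceeds c; the relativistic result does not.)

Δ = 0.591c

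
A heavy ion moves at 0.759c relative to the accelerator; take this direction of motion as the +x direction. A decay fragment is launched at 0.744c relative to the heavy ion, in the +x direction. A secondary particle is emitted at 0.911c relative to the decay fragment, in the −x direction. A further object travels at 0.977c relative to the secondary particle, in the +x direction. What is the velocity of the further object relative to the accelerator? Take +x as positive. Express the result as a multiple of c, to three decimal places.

Apply u = (u' + v)/(1 + u'v/c²) successively, working outward toward the accelerator.
Start: velocity of the heavy ion relative to the accelerator = 0.7590c.
Compose with the decay fragment (u' = 0.744 in the heavy ion frame): u_1 = (0.744 + 0.759) / (1 + 0.744·0.759) = 1.5030/1.5647 = 0.9606.
Compose with the secondary particle (u' = -0.911 in the decay fragment frame): u_2 = (-0.911 + 0.961) / (1 + (-0.911)·0.961) = 0.0496/0.1249 = 0.3968.
Compose with the further object (u' = 0.977 in the secondary particle frame): u_3 = (0.977 + 0.397) / (1 + 0.977·0.397) = 1.3738/1.3877 = 0.9900.

+0.990c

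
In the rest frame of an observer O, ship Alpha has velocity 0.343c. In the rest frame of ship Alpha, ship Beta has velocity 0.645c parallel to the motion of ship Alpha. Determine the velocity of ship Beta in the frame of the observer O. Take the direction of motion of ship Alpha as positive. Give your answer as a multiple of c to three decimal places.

0.809c

With v = 0.343 and u' = 0.645 (in units of c),
u = (u' + v)/(1 + u'v/c²):
u = (0.645 + 0.343) / (1 + 0.645·0.343) = 0.9880/1.2212 = 0.8090
(Galilean addition would give +0.988c.)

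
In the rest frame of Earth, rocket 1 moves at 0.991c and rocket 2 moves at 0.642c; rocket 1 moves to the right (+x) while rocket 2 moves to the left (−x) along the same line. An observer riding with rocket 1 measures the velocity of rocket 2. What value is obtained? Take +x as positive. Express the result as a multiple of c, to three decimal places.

β_A = 0.991, β_B = -0.642.
Transform to A's frame with the inverse velocity-addition law: u' = (u − v)/(1 − uv/c²), taking u = β_B and v = β_A.
u' = (-0.642 − 0.991) / (1 − (0.991)(-0.642)) = -1.6330/1.6362 = -0.9980.

-0.998c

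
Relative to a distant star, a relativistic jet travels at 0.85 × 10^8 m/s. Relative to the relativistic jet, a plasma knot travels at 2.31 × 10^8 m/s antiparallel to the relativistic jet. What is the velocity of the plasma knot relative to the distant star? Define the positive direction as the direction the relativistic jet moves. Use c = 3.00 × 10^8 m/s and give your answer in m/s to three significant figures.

In units of c (dividing by 3.00 × 10^8 m/s): v = 0.283, u' = -0.770.
u = (u' + v)/(1 + u'v/c²):
u = (-0.770 + 0.283) / (1 + (-0.770)·0.283) = -0.4867/0.7818 = -0.6225
Converting back: u = -0.6225 × 3.00 × 10^8 m/s.

-1.87 × 10^8 m/s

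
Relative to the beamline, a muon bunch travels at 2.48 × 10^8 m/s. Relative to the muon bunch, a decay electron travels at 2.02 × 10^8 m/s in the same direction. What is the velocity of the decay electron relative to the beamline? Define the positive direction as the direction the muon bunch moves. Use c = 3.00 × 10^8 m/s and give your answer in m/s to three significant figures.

2.89 × 10^8 m/s

In units of c (dividing by 3.00 × 10^8 m/s): v = 0.827, u' = 0.673.
u = (u' + v)/(1 + u'v/c²):
u = (0.673 + 0.827) / (1 + 0.673·0.827) = 1.5000/1.5566 = 0.9636
(Galilean addition would give +1.500c, exceeding c.)
Converting back: u = 0.9636 × 3.00 × 10^8 m/s.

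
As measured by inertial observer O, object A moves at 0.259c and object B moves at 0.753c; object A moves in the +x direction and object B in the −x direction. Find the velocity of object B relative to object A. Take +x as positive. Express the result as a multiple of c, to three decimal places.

-0.847c

β_A = 0.259, β_B = -0.753.
Transform to A's frame with the inverse velocity-addition law: u' = (u − v)/(1 − uv/c²), taking u = β_B and v = β_A.
u' = (-0.753 − 0.259) / (1 − (0.259)(-0.753)) = -1.0120/1.1950 = -0.8468.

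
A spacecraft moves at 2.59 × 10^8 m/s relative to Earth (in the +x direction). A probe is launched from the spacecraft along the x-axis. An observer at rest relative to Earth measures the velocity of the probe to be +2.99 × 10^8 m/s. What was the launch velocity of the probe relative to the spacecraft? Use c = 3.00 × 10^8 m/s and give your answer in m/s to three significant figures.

v = 0.863c, u = 0.997c.
Invert the composition law: u' = (u − v)/(1 − uv/c²).
u' = (0.997 − 0.863) / (1 − (0.997)(0.863)) = 0.1333/0.1395 = 0.9555.
u' = 0.9555 × 3.00 × 10^8 m/s.

+2.87 × 10^8 m/s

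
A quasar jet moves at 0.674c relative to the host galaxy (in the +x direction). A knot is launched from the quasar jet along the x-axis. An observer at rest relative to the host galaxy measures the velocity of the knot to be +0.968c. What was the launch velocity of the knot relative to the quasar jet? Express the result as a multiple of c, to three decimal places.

+0.846c

Invert the composition law: u' = (u − v)/(1 − uv/c²).
u' = (0.968 − 0.674) / (1 − (0.968)(0.674)) = 0.2940/0.3476 = 0.8459.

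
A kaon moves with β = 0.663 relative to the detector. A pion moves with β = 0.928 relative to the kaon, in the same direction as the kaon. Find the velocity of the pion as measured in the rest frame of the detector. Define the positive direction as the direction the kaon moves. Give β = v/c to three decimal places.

β = 0.985

With v = 0.663 and u' = 0.928 (in units of c),
u = (u' + v)/(1 + u'v/c²):
u = (0.928 + 0.663) / (1 + 0.928·0.663) = 1.5910/1.6153 = 0.9850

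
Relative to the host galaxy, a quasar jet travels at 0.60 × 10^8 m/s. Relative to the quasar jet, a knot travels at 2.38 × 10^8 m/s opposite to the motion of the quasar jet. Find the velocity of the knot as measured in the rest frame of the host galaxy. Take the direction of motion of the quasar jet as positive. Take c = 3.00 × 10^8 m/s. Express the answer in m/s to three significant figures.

In units of c (dividing by 3.00 × 10^8 m/s): v = 0.200, u' = -0.793.
u = (u' + v)/(1 + u'v/c²):
u = (-0.793 + 0.200) / (1 + (-0.793)·0.200) = -0.5933/0.8413 = -0.7052
(Galilean addition would give -0.593c.)
Converting back: u = -0.7052 × 3.00 × 10^8 m/s.

-2.12 × 10^8 m/s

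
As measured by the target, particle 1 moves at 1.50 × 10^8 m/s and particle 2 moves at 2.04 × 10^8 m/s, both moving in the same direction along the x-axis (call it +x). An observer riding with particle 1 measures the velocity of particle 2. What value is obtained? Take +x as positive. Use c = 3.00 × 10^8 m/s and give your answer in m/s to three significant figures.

β_A = 0.500, β_B = 0.680 (dividing each by c = 3.00 × 10^8 m/s).
Transform to A's frame with the inverse velocity-addition law: u' = (u − v)/(1 − uv/c²), taking u = β_B and v = β_A.
u' = (0.680 − 0.500) / (1 − (0.500)(0.680)) = 0.1800/0.6600 = 0.2727.
u' = 0.2727 × 3.00 × 10^8 m/s.

+8.18 × 10^7 m/s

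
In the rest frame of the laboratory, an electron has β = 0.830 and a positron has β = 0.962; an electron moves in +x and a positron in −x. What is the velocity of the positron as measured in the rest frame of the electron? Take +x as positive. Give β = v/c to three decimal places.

β_A = 0.830, β_B = -0.962.
Transform to A's frame with the inverse velocity-addition law: u' = (u − v)/(1 − uv/c²), taking u = β_B and v = β_A.
u' = (-0.962 − 0.830) / (1 − (0.830)(-0.962)) = -1.7920/1.7985 = -0.9964.

β = -0.996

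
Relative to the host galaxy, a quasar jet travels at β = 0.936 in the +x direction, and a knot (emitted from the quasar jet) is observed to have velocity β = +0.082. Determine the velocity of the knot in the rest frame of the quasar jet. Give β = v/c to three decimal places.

Invert the composition law: u' = (u − v)/(1 − uv/c²).
u' = (0.082 − 0.936) / (1 − (0.082)(0.936)) = -0.8540/0.9232 = -0.9250.

β = -0.925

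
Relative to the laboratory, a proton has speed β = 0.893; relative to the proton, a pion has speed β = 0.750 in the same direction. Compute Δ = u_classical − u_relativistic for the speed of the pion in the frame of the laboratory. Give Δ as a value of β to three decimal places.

Δ = 0.659

Galilean: u_cl = 0.750 + 0.893 = 1.6430.
Relativistic: u_rel = (0.750 + 0.893) / (1 + 0.750·0.893) = 1.6430/1.6698 = 0.9840.
Δ = 1.6430 − 0.9840 = 0.6590.
(The classical prediction exceeds c; the relativistic result does not.)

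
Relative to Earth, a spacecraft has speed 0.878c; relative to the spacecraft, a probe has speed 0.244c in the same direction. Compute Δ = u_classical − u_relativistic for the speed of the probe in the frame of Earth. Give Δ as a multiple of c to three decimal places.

Galilean: u_cl = 0.244 + 0.878 = 1.1220.
Relativistic: u_rel = (0.244 + 0.878) / (1 + 0.244·0.878) = 1.1220/1.2142 = 0.9240.
Δ = 1.1220 − 0.9240 = 0.1980.
(The classical prediction exceeds c; the relativistic result does not.)

Δ = 0.198c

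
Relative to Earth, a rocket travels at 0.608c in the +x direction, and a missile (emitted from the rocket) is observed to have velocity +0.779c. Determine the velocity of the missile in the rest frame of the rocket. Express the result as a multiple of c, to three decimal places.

Invert the composition law: u' = (u − v)/(1 − uv/c²).
u' = (0.779 − 0.608) / (1 − (0.779)(0.608)) = 0.1710/0.5264 = 0.3249.

+0.325c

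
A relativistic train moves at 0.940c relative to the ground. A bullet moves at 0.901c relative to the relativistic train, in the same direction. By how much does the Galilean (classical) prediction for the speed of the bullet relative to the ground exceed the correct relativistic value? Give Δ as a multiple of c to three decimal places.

Galilean: u_cl = 0.901 + 0.940 = 1.8410.
Relativistic: u_rel = (0.901 + 0.940) / (1 + 0.901·0.940) = 1.8410/1.8469 = 0.9968.
Δ = 1.8410 − 0.9968 = 0.8442.
(The classical prediction exceeds c; the relativistic result does not.)

Δ = 0.844c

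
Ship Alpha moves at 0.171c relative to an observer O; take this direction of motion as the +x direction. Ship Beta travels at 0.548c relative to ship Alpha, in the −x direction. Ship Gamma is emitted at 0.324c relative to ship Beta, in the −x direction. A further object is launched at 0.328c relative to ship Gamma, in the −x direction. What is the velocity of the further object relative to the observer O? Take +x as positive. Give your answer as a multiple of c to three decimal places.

Apply u = (u' + v)/(1 + u'v/c²) successively, working outward toward the observer O.
Start: velocity of ship Alpha relative to the observer O = 0.1710c.
Compose with ship Beta (u' = -0.548 in ship Alpha frame): u_1 = (-0.548 + 0.171) / (1 + (-0.548)·0.171) = -0.3770/0.9063 = -0.4160.
Compose with ship Gamma (u' = -0.324 in ship Beta frame): u_2 = (-0.324 + (-0.416)) / (1 + (-0.324)·(-0.416)) = -0.7400/1.1348 = -0.6521.
Compose with the further object (u' = -0.328 in ship Gamma frame): u_3 = (-0.328 + (-0.652)) / (1 + (-0.328)·(-0.652)) = -0.9801/1.2139 = -0.8074.

-0.807c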